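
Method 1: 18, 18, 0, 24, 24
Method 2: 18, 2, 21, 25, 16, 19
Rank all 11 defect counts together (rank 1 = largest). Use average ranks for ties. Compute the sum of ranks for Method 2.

36

Sorted (descending): 25, 24, 24, 21, 19, 18, 18, 18, 16, 2, 0
The 2 values of 24 occupy positions 2–3 → average rank (2+3)/2 = 2.5.
The 3 values of 18 occupy positions 6–8 → average rank 7.
Method 2 values → pooled ranks: 18→7, 2→10, 21→4, 25→1, 16→9, 19→5
Rank sum = 7 + 10 + 4 + 1 + 9 + 5 = 36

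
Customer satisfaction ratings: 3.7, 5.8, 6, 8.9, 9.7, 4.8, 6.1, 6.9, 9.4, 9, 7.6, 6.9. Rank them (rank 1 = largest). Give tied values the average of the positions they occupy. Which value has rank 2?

9.4

Sorted (descending): 9.7, 9.4, 9, 8.9, 7.6, 6.9, 6.9, 6.1, 6, 5.8, 4.8, 3.7
The 2 values of 6.9 occupy positions 6–7 → average rank (6+7)/2 = 6.5.
Rank 2 → value 9.4.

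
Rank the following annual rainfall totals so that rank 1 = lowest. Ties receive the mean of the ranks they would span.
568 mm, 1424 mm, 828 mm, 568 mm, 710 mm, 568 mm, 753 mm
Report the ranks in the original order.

2, 7, 6, 2, 4, 2, 5

Sorted (ascending): 568, 568, 568, 710, 753, 828, 1424
The 3 values of 568 occupy positions 1–3 → average rank 2.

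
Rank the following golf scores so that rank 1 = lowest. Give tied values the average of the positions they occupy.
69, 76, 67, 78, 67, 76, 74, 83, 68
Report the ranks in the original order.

4, 6.5, 1.5, 8, 1.5, 6.5, 5, 9, 3

Sorted (ascending): 67, 67, 68, 69, 74, 76, 76, 78, 83
The 2 values of 67 occupy positions 1–2 → average rank (1+2)/2 = 1.5.
The 2 values of 76 occupy positions 6–7 → average rank (6+7)/2 = 6.5.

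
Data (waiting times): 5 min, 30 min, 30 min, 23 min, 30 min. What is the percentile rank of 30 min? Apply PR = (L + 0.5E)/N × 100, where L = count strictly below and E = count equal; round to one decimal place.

N = 5.
Strictly below 30: 2. Equal to 30: 3.
PR = (2 + 0.5·3)/5 × 100 = 70.0

70.0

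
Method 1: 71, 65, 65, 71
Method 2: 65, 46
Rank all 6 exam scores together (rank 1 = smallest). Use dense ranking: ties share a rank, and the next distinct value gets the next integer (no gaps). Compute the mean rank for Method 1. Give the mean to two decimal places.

2.50

Sorted (ascending): 46, 65, 65, 65, 71, 71
The 3 values of 65 share dense rank 2.
The 2 values of 71 share dense rank 3.
Remaining distinct values take the next consecutive integers.
Method 1 values → pooled ranks: 71→3, 65→2, 65→2, 71→3
Mean rank = (3 + 2 + 2 + 3) / 4 = 2.50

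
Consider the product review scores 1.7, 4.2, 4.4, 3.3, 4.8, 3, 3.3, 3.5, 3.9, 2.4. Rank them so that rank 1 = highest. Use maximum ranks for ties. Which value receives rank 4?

3.9

Sorted (descending): 4.8, 4.4, 4.2, 3.9, 3.5, 3.3, 3.3, 3, 2.4, 1.7
The 2 values of 3.3 occupy positions 6–7 → each gets rank 7.
Rank 4 → value 3.9.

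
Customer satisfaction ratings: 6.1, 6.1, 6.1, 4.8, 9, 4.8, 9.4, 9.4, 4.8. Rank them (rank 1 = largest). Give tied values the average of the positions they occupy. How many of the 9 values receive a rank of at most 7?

6

Sorted (descending): 9.4, 9.4, 9, 6.1, 6.1, 6.1, 4.8, 4.8, 4.8
The 2 values of 9.4 occupy positions 1–2 → average rank (1+2)/2 = 1.5.
The 3 values of 6.1 occupy positions 4–6 → average rank 5.
The 3 values of 4.8 occupy positions 7–9 → average rank 8.
Ranks ≤ 7: {1.5, 1.5, 3, 5, 5, 5} → 6 values.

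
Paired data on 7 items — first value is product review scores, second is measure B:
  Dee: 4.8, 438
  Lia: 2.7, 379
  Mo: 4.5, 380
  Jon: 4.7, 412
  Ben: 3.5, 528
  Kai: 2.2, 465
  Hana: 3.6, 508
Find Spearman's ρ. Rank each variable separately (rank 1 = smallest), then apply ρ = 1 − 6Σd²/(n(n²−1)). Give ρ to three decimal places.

Ranks of variable 1: 7, 2, 5, 6, 3, 1, 4
Ranks of variable 2: 4, 1, 2, 3, 7, 5, 6
d = r₁ − r₂: 3, 1, 3, 3, -4, -4, -2
d²: 9, 1, 9, 9, 16, 16, 4; Σd² = 64
ρ = 1 − 6·64/(7·48) = 1 − 384/336 = -0.143

-0.143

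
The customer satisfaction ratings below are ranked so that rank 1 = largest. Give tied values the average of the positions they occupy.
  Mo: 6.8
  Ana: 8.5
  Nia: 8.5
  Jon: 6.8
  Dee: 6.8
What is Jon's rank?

Sorted (descending): 8.5, 8.5, 6.8, 6.8, 6.8
The 2 values of 8.5 occupy positions 1–2 → average rank (1+2)/2 = 1.5.
The 3 values of 6.8 occupy positions 3–5 → average rank 4.
Jon has value 6.8 → rank 4.

4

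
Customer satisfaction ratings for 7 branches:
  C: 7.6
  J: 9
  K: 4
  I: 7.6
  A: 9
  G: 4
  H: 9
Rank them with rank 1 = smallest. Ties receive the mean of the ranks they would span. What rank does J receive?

Sorted (ascending): 4, 4, 7.6, 7.6, 9, 9, 9
The 2 values of 4 occupy positions 1–2 → average rank (1+2)/2 = 1.5.
The 2 values of 7.6 occupy positions 3–4 → average rank (3+4)/2 = 3.5.
The 3 values of 9 occupy positions 5–7 → average rank 6.
J has value 9 → rank 6.

6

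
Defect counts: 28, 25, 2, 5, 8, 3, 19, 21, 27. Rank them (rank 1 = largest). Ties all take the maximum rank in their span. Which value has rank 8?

Sorted (descending): 28, 27, 25, 21, 19, 8, 5, 3, 2
No ties — each value takes its position as its rank.
Rank 8 → value 3.

3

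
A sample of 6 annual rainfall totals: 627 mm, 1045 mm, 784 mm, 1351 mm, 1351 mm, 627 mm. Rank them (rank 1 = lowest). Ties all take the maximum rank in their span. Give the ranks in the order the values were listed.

Sorted (ascending): 627, 627, 784, 1045, 1351, 1351
The 2 values of 627 occupy positions 1–2 → each gets rank 2.
The 2 values of 1351 occupy positions 5–6 → each gets rank 6.

2, 4, 3, 6, 6, 2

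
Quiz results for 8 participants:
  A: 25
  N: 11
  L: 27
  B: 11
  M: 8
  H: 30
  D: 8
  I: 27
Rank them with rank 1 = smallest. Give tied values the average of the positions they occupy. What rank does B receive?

3.5

Sorted (ascending): 8, 8, 11, 11, 25, 27, 27, 30
The 2 values of 8 occupy positions 1–2 → average rank (1+2)/2 = 1.5.
The 2 values of 11 occupy positions 3–4 → average rank (3+4)/2 = 3.5.
The 2 values of 27 occupy positions 6–7 → average rank (6+7)/2 = 6.5.
B has value 11 → rank 3.5.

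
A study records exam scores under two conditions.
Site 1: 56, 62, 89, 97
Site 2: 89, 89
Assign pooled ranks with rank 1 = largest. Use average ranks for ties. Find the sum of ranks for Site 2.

Sorted (descending): 97, 89, 89, 89, 62, 56
The 3 values of 89 occupy positions 2–4 → average rank 3.
Site 2 values → pooled ranks: 89→3, 89→3
Rank sum = 3 + 3 = 6

6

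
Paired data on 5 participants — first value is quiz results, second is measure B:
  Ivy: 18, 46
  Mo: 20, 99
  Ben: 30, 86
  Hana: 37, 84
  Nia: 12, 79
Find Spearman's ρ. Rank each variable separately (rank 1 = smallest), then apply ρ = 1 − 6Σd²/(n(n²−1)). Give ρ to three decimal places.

0.500

Ranks of variable 1: 2, 3, 4, 5, 1
Ranks of variable 2: 1, 5, 4, 3, 2
d = r₁ − r₂: 1, -2, 0, 2, -1
d²: 1, 4, 0, 4, 1; Σd² = 10
ρ = 1 − 6·10/(5·24) = 1 − 60/120 = 0.500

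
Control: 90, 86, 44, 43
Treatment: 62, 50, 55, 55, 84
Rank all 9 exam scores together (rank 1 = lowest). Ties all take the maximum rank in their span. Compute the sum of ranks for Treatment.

Sorted (ascending): 43, 44, 50, 55, 55, 62, 84, 86, 90
The 2 values of 55 occupy positions 4–5 → each gets rank 5.
Treatment values → pooled ranks: 62→6, 50→3, 55→5, 55→5, 84→7
Rank sum = 6 + 3 + 5 + 5 + 7 = 26

26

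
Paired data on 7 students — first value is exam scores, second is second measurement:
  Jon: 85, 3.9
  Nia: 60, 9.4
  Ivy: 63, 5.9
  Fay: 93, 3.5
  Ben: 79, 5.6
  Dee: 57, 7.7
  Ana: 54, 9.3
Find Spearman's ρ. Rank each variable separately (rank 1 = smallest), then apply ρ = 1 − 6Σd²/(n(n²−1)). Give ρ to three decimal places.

-0.893

Ranks of variable 1: 6, 3, 4, 7, 5, 2, 1
Ranks of variable 2: 2, 7, 4, 1, 3, 5, 6
d = r₁ − r₂: 4, -4, 0, 6, 2, -3, -5
d²: 16, 16, 0, 36, 4, 9, 25; Σd² = 106
ρ = 1 − 6·106/(7·48) = 1 − 636/336 = -0.893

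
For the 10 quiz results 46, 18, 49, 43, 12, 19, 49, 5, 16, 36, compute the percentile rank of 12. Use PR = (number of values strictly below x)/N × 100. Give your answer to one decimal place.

N = 10.
Strictly below 12: 1. Equal to 12: 1.
PR = 1/10 × 100 = 10.0

10.0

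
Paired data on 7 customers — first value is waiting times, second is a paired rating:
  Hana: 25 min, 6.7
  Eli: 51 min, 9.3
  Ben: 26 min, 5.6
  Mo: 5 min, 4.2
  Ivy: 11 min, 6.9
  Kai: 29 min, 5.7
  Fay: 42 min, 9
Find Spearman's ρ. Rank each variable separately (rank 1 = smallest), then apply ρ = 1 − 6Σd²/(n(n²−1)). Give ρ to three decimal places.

0.679

Ranks of variable 1: 3, 7, 4, 1, 2, 5, 6
Ranks of variable 2: 4, 7, 2, 1, 5, 3, 6
d = r₁ − r₂: -1, 0, 2, 0, -3, 2, 0
d²: 1, 0, 4, 0, 9, 4, 0; Σd² = 18
ρ = 1 − 6·18/(7·48) = 1 − 108/336 = 0.679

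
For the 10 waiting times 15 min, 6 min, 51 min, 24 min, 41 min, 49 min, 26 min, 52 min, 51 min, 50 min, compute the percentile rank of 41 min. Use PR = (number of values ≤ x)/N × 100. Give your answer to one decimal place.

N = 10.
Strictly below 41: 4. Equal to 41: 1.
PR = 5/10 × 100 = 50.0

50.0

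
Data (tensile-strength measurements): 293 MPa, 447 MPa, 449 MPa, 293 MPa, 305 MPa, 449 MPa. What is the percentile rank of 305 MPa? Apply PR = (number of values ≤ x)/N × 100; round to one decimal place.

50.0

N = 6.
Strictly below 305: 2. Equal to 305: 1.
PR = 3/6 × 100 = 50.0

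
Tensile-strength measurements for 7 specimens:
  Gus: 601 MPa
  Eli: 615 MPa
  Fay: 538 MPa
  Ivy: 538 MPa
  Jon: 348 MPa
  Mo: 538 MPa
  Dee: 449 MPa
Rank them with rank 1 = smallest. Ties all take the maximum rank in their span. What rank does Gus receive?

Sorted (ascending): 348, 449, 538, 538, 538, 601, 615
The 3 values of 538 occupy positions 3–5 → each gets rank 5.
Gus has value 601 MPa → rank 6.

6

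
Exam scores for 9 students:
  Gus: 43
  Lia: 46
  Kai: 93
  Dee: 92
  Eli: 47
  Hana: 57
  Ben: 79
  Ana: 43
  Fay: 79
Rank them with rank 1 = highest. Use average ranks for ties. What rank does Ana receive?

Sorted (descending): 93, 92, 79, 79, 57, 47, 46, 43, 43
The 2 values of 79 occupy positions 3–4 → average rank (3+4)/2 = 3.5.
The 2 values of 43 occupy positions 8–9 → average rank (8+9)/2 = 8.5.
Ana has value 43 → rank 8.5.

8.5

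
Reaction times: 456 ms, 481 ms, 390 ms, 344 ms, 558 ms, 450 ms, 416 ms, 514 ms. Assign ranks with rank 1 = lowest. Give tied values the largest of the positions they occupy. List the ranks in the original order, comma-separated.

Sorted (ascending): 344, 390, 416, 450, 456, 481, 514, 558
No ties — each value takes its position as its rank.

5, 6, 2, 1, 8, 4, 3, 7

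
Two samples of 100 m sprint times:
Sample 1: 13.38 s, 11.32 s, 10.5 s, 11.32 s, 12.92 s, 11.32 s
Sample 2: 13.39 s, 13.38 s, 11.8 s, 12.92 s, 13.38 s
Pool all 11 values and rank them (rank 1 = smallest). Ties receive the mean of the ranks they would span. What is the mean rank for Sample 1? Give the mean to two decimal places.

4.25

Sorted (ascending): 10.5, 11.32, 11.32, 11.32, 11.8, 12.92, 12.92, 13.38, 13.38, 13.38, 13.39
The 3 values of 11.32 occupy positions 2–4 → average rank 3.
The 2 values of 12.92 occupy positions 6–7 → average rank (6+7)/2 = 6.5.
The 3 values of 13.38 occupy positions 8–10 → average rank 9.
Sample 1 values → pooled ranks: 13.38→9, 11.32→3, 10.5→1, 11.32→3, 12.92→6.5, 11.32→3
Mean rank = (9 + 3 + 1 + 3 + 6.5 + 3) / 6 = 4.25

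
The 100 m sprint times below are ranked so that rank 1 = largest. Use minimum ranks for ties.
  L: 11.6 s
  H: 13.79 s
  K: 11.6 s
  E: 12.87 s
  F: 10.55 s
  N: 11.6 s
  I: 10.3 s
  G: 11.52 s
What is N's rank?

3

Sorted (descending): 13.79, 12.87, 11.6, 11.6, 11.6, 11.52, 10.55, 10.3
The 3 values of 11.6 occupy positions 3–5 → each gets rank 3.
N has value 11.6 s → rank 3.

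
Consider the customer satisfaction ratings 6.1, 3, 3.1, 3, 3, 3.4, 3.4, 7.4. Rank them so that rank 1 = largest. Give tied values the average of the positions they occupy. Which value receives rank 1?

7.4

Sorted (descending): 7.4, 6.1, 3.4, 3.4, 3.1, 3, 3, 3
The 2 values of 3.4 occupy positions 3–4 → average rank (3+4)/2 = 3.5.
The 3 values of 3 occupy positions 6–8 → average rank 7.
Rank 1 → value 7.4.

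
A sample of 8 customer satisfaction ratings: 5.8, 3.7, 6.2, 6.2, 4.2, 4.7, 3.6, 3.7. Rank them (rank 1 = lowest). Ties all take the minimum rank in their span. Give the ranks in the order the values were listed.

6, 2, 7, 7, 4, 5, 1, 2

Sorted (ascending): 3.6, 3.7, 3.7, 4.2, 4.7, 5.8, 6.2, 6.2
The 2 values of 3.7 occupy positions 2–3 → each gets rank 2.
The 2 values of 6.2 occupy positions 7–8 → each gets rank 7.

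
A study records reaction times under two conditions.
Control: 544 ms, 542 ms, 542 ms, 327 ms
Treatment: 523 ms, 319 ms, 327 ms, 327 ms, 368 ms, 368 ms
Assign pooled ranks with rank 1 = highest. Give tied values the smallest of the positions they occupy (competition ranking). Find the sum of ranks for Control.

Sorted (descending): 544, 542, 542, 523, 368, 368, 327, 327, 327, 319
The 2 values of 542 occupy positions 2–3 → each gets rank 2.
The 2 values of 368 occupy positions 5–6 → each gets rank 5.
The 3 values of 327 occupy positions 7–9 → each gets rank 7.
Control values → pooled ranks: 544→1, 542→2, 542→2, 327→7
Rank sum = 1 + 2 + 2 + 7 = 12

12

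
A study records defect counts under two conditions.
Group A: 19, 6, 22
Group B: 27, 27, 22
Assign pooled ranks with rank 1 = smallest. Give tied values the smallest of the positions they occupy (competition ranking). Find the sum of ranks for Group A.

6

Sorted (ascending): 6, 19, 22, 22, 27, 27
The 2 values of 22 occupy positions 3–4 → each gets rank 3.
The 2 values of 27 occupy positions 5–6 → each gets rank 5.
Group A values → pooled ranks: 19→2, 6→1, 22→3
Rank sum = 2 + 1 + 3 = 6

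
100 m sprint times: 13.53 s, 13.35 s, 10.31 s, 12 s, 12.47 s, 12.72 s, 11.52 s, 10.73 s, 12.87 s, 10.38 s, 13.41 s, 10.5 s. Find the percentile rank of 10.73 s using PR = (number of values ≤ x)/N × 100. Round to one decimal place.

N = 12.
Strictly below 10.73: 3. Equal to 10.73: 1.
PR = 4/12 × 100 = 33.3

33.3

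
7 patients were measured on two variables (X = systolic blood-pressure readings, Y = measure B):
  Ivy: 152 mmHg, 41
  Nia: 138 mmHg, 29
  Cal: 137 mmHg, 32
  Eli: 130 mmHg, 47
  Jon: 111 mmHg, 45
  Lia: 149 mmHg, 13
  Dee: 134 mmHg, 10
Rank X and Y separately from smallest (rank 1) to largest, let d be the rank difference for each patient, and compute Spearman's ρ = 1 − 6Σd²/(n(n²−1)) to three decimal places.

-0.393

Ranks of variable 1: 7, 5, 4, 2, 1, 6, 3
Ranks of variable 2: 5, 3, 4, 7, 6, 2, 1
d = r₁ − r₂: 2, 2, 0, -5, -5, 4, 2
d²: 4, 4, 0, 25, 25, 16, 4; Σd² = 78
ρ = 1 − 6·78/(7·48) = 1 − 468/336 = -0.393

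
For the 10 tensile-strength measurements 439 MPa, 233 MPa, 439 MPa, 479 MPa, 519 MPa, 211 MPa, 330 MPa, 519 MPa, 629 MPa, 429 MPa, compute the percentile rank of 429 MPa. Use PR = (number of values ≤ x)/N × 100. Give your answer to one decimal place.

40.0

N = 10.
Strictly below 429: 3. Equal to 429: 1.
PR = 4/10 × 100 = 40.0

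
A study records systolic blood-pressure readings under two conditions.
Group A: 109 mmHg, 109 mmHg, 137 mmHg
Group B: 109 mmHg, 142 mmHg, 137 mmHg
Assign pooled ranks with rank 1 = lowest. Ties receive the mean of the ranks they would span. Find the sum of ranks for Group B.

12.5

Sorted (ascending): 109, 109, 109, 137, 137, 142
The 3 values of 109 occupy positions 1–3 → average rank 2.
The 2 values of 137 occupy positions 4–5 → average rank (4+5)/2 = 4.5.
Group B values → pooled ranks: 109→2, 142→6, 137→4.5
Rank sum = 2 + 6 + 4.5 = 12.5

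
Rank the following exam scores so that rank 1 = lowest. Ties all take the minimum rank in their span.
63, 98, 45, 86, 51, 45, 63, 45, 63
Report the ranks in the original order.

5, 9, 1, 8, 4, 1, 5, 1, 5

Sorted (ascending): 45, 45, 45, 51, 63, 63, 63, 86, 98
The 3 values of 45 occupy positions 1–3 → each gets rank 1.
The 3 values of 63 occupy positions 5–7 → each gets rank 5.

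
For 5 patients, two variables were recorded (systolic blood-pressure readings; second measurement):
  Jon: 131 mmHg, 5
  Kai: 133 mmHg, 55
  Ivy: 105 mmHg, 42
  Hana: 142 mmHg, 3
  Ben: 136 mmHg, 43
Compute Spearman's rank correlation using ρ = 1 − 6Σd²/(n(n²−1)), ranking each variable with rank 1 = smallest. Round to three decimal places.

-0.200

Ranks of variable 1: 2, 3, 1, 5, 4
Ranks of variable 2: 2, 5, 3, 1, 4
d = r₁ − r₂: 0, -2, -2, 4, 0
d²: 0, 4, 4, 16, 0; Σd² = 24
ρ = 1 − 6·24/(5·24) = 1 − 144/120 = -0.200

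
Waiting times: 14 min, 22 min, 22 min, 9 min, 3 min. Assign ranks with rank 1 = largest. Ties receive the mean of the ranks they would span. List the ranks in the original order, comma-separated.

Sorted (descending): 22, 22, 14, 9, 3
The 2 values of 22 occupy positions 1–2 → average rank (1+2)/2 = 1.5.

3, 1.5, 1.5, 4, 5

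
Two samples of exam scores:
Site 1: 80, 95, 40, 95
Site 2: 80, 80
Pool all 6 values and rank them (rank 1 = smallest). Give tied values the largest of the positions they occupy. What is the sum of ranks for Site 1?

Sorted (ascending): 40, 80, 80, 80, 95, 95
The 3 values of 80 occupy positions 2–4 → each gets rank 4.
The 2 values of 95 occupy positions 5–6 → each gets rank 6.
Site 1 values → pooled ranks: 80→4, 95→6, 40→1, 95→6
Rank sum = 4 + 6 + 1 + 6 = 17

17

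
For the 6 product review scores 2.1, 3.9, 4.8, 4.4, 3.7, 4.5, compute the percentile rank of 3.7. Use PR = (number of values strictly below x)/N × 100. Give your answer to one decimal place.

N = 6.
Strictly below 3.7: 1. Equal to 3.7: 1.
PR = 1/6 × 100 = 16.7

16.7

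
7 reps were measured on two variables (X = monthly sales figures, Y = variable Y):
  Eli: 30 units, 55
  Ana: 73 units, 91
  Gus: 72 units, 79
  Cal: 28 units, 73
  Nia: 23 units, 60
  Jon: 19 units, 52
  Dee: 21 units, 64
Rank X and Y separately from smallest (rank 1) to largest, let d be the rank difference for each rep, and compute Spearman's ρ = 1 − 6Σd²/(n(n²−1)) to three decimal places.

0.750

Ranks of variable 1: 5, 7, 6, 4, 3, 1, 2
Ranks of variable 2: 2, 7, 6, 5, 3, 1, 4
d = r₁ − r₂: 3, 0, 0, -1, 0, 0, -2
d²: 9, 0, 0, 1, 0, 0, 4; Σd² = 14
ρ = 1 − 6·14/(7·48) = 1 − 84/336 = 0.750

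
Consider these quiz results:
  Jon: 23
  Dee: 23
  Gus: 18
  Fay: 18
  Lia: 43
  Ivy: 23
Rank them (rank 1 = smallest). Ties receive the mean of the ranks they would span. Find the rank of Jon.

Sorted (ascending): 18, 18, 23, 23, 23, 43
The 2 values of 18 occupy positions 1–2 → average rank (1+2)/2 = 1.5.
The 3 values of 23 occupy positions 3–5 → average rank 4.
Jon has value 23 → rank 4.

4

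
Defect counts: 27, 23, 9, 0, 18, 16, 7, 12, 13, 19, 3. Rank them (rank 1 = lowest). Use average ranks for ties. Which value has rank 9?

19

Sorted (ascending): 0, 3, 7, 9, 12, 13, 16, 18, 19, 23, 27
No ties — each value takes its position as its rank.
Rank 9 → value 19.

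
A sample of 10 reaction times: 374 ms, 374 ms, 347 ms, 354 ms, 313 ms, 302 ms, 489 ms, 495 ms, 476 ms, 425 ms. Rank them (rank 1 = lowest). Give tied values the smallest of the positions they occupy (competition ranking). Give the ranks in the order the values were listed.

5, 5, 3, 4, 2, 1, 9, 10, 8, 7

Sorted (ascending): 302, 313, 347, 354, 374, 374, 425, 476, 489, 495
The 2 values of 374 occupy positions 5–6 → each gets rank 5.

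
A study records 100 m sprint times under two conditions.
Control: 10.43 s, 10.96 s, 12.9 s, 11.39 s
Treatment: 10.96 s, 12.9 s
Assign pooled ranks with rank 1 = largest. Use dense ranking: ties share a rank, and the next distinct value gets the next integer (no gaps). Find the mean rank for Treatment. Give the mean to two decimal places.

2.00

Sorted (descending): 12.9, 12.9, 11.39, 10.96, 10.96, 10.43
The 2 values of 12.9 share dense rank 1.
The 2 values of 10.96 share dense rank 3.
Remaining distinct values take the next consecutive integers.
Treatment values → pooled ranks: 10.96→3, 12.9→1
Mean rank = (3 + 1) / 2 = 2.00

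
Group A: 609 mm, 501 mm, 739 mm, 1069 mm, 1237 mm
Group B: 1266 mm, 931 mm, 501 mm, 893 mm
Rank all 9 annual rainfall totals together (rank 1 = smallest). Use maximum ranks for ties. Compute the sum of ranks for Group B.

22

Sorted (ascending): 501, 501, 609, 739, 893, 931, 1069, 1237, 1266
The 2 values of 501 occupy positions 1–2 → each gets rank 2.
Group B values → pooled ranks: 1266→9, 931→6, 501→2, 893→5
Rank sum = 9 + 6 + 2 + 5 = 22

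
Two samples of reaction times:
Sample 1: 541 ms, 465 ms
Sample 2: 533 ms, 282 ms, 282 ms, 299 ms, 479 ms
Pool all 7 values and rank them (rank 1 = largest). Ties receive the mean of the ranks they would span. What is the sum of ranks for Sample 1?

5

Sorted (descending): 541, 533, 479, 465, 299, 282, 282
The 2 values of 282 occupy positions 6–7 → average rank (6+7)/2 = 6.5.
Sample 1 values → pooled ranks: 541→1, 465→4
Rank sum = 1 + 4 = 5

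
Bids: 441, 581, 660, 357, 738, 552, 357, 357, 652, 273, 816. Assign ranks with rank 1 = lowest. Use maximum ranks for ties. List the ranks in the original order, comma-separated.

Sorted (ascending): 273, 357, 357, 357, 441, 552, 581, 652, 660, 738, 816
The 3 values of 357 occupy positions 2–4 → each gets rank 4.

5, 7, 9, 4, 10, 6, 4, 4, 8, 1, 11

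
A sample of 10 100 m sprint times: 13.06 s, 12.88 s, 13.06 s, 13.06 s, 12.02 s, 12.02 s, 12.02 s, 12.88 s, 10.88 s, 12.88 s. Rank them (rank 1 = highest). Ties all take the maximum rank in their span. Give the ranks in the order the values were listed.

Sorted (descending): 13.06, 13.06, 13.06, 12.88, 12.88, 12.88, 12.02, 12.02, 12.02, 10.88
The 3 values of 13.06 occupy positions 1–3 → each gets rank 3.
The 3 values of 12.88 occupy positions 4–6 → each gets rank 6.
The 3 values of 12.02 occupy positions 7–9 → each gets rank 9.

3, 6, 3, 3, 9, 9, 9, 6, 10, 6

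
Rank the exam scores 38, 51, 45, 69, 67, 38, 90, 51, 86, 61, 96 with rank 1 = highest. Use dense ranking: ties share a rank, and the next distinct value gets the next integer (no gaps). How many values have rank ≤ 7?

8

Sorted (descending): 96, 90, 86, 69, 67, 61, 51, 51, 45, 38, 38
The 2 values of 51 share dense rank 7.
The 2 values of 38 share dense rank 9.
Remaining distinct values take the next consecutive integers.
Ranks ≤ 7: {1, 2, 3, 4, 5, 6, 7, 7} → 8 values.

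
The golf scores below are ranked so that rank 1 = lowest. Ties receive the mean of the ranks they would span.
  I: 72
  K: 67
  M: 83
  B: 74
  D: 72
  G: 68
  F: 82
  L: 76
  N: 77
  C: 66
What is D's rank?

4.5

Sorted (ascending): 66, 67, 68, 72, 72, 74, 76, 77, 82, 83
The 2 values of 72 occupy positions 4–5 → average rank (4+5)/2 = 4.5.
D has value 72 → rank 4.5.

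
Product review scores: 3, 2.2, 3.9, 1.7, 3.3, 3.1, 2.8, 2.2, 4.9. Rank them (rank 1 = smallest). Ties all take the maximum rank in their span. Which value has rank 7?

Sorted (ascending): 1.7, 2.2, 2.2, 2.8, 3, 3.1, 3.3, 3.9, 4.9
The 2 values of 2.2 occupy positions 2–3 → each gets rank 3.
Rank 7 → value 3.3.

3.3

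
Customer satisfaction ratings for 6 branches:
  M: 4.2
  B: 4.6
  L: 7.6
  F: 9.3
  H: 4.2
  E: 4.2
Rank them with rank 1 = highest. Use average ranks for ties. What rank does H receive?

5

Sorted (descending): 9.3, 7.6, 4.6, 4.2, 4.2, 4.2
The 3 values of 4.2 occupy positions 4–6 → average rank 5.
H has value 4.2 → rank 5.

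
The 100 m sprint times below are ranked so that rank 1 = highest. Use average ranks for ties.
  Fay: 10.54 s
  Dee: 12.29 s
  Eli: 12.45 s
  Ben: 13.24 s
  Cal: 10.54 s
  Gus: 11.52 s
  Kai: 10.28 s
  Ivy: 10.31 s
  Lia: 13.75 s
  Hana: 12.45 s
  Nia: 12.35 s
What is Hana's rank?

3.5

Sorted (descending): 13.75, 13.24, 12.45, 12.45, 12.35, 12.29, 11.52, 10.54, 10.54, 10.31, 10.28
The 2 values of 12.45 occupy positions 3–4 → average rank (3+4)/2 = 3.5.
The 2 values of 10.54 occupy positions 8–9 → average rank (8+9)/2 = 8.5.
Hana has value 12.45 s → rank 3.5.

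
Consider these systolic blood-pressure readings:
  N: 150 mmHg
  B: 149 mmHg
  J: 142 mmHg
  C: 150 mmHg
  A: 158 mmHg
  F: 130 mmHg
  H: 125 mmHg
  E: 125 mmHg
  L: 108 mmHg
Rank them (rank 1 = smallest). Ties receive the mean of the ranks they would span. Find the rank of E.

2.5

Sorted (ascending): 108, 125, 125, 130, 142, 149, 150, 150, 158
The 2 values of 125 occupy positions 2–3 → average rank (2+3)/2 = 2.5.
The 2 values of 150 occupy positions 7–8 → average rank (7+8)/2 = 7.5.
E has value 125 mmHg → rank 2.5.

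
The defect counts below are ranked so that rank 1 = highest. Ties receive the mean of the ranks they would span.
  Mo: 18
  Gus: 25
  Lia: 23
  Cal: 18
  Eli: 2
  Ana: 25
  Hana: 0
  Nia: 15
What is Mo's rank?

4.5

Sorted (descending): 25, 25, 23, 18, 18, 15, 2, 0
The 2 values of 25 occupy positions 1–2 → average rank (1+2)/2 = 1.5.
The 2 values of 18 occupy positions 4–5 → average rank (4+5)/2 = 4.5.
Mo has value 18 → rank 4.5.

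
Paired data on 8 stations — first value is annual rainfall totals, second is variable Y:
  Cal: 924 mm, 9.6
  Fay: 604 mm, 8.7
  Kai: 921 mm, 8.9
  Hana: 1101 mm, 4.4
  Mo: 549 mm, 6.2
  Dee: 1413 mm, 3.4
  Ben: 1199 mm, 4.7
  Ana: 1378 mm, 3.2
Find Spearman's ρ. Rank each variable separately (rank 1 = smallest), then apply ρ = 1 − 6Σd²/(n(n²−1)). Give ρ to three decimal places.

-0.714

Ranks of variable 1: 4, 2, 3, 5, 1, 8, 6, 7
Ranks of variable 2: 8, 6, 7, 3, 5, 2, 4, 1
d = r₁ − r₂: -4, -4, -4, 2, -4, 6, 2, 6
d²: 16, 16, 16, 4, 16, 36, 4, 36; Σd² = 144
ρ = 1 − 6·144/(8·63) = 1 − 864/504 = -0.714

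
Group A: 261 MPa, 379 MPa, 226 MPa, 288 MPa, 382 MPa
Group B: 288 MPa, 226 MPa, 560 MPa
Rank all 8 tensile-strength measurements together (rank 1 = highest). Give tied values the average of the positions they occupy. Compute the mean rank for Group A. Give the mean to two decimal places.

4.60

Sorted (descending): 560, 382, 379, 288, 288, 261, 226, 226
The 2 values of 288 occupy positions 4–5 → average rank (4+5)/2 = 4.5.
The 2 values of 226 occupy positions 7–8 → average rank (7+8)/2 = 7.5.
Group A values → pooled ranks: 261→6, 379→3, 226→7.5, 288→4.5, 382→2
Mean rank = (6 + 3 + 7.5 + 4.5 + 2) / 5 = 4.60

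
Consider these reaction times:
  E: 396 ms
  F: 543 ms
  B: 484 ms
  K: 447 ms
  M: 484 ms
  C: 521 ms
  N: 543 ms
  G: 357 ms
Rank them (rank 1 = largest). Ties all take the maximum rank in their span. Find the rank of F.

2

Sorted (descending): 543, 543, 521, 484, 484, 447, 396, 357
The 2 values of 543 occupy positions 1–2 → each gets rank 2.
The 2 values of 484 occupy positions 4–5 → each gets rank 5.
F has value 543 ms → rank 2.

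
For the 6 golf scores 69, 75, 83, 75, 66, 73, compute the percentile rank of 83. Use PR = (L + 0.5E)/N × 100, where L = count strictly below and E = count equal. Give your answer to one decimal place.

N = 6.
Strictly below 83: 5. Equal to 83: 1.
PR = (5 + 0.5·1)/6 × 100 = 91.7

91.7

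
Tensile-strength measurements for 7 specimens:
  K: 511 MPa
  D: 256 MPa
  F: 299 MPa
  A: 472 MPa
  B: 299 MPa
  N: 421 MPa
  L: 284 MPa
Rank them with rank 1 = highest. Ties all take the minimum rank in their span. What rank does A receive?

Sorted (descending): 511, 472, 421, 299, 299, 284, 256
The 2 values of 299 occupy positions 4–5 → each gets rank 4.
A has value 472 MPa → rank 2.

2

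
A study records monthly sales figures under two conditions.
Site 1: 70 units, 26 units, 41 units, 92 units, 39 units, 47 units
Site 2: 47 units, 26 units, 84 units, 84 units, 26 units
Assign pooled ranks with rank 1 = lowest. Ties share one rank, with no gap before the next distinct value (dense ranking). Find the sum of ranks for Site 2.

Sorted (ascending): 26, 26, 26, 39, 41, 47, 47, 70, 84, 84, 92
The 3 values of 26 share dense rank 1.
The 2 values of 47 share dense rank 4.
The 2 values of 84 share dense rank 6.
Remaining distinct values take the next consecutive integers.
Site 2 values → pooled ranks: 47→4, 26→1, 84→6, 84→6, 26→1
Rank sum = 4 + 1 + 6 + 6 + 1 = 18

18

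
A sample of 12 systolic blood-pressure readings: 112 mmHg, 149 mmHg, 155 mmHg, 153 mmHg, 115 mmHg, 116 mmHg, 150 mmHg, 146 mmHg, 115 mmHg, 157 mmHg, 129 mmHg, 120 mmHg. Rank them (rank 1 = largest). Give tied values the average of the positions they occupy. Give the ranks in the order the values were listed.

Sorted (descending): 157, 155, 153, 150, 149, 146, 129, 120, 116, 115, 115, 112
The 2 values of 115 occupy positions 10–11 → average rank (10+11)/2 = 10.5.

12, 5, 2, 3, 10.5, 9, 4, 6, 10.5, 1, 7, 8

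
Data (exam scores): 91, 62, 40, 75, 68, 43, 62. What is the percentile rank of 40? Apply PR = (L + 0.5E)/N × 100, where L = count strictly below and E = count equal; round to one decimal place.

N = 7.
Strictly below 40: 0. Equal to 40: 1.
PR = (0 + 0.5·1)/7 × 100 = 7.1

7.1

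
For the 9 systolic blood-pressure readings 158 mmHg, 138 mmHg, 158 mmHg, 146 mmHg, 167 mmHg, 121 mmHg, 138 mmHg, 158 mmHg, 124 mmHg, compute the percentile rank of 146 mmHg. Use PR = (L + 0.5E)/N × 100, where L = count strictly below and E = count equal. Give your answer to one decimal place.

50.0

N = 9.
Strictly below 146: 4. Equal to 146: 1.
PR = (4 + 0.5·1)/9 × 100 = 50.0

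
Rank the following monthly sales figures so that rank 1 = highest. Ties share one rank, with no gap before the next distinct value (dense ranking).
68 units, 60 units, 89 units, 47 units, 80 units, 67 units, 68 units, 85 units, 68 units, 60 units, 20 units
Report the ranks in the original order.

4, 6, 1, 7, 3, 5, 4, 2, 4, 6, 8

Sorted (descending): 89, 85, 80, 68, 68, 68, 67, 60, 60, 47, 20
The 3 values of 68 share dense rank 4.
The 2 values of 60 share dense rank 6.
Remaining distinct values take the next consecutive integers.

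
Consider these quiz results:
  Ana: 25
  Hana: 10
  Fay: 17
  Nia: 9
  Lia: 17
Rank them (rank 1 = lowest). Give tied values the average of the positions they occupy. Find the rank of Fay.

3.5

Sorted (ascending): 9, 10, 17, 17, 25
The 2 values of 17 occupy positions 3–4 → average rank (3+4)/2 = 3.5.
Fay has value 17 → rank 3.5.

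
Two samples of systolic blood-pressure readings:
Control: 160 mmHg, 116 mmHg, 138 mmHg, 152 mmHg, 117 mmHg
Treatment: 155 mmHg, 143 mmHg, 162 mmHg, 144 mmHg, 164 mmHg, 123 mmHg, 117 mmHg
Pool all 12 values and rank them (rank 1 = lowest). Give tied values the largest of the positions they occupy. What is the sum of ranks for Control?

27

Sorted (ascending): 116, 117, 117, 123, 138, 143, 144, 152, 155, 160, 162, 164
The 2 values of 117 occupy positions 2–3 → each gets rank 3.
Control values → pooled ranks: 160→10, 116→1, 138→5, 152→8, 117→3
Rank sum = 10 + 1 + 5 + 8 + 3 = 27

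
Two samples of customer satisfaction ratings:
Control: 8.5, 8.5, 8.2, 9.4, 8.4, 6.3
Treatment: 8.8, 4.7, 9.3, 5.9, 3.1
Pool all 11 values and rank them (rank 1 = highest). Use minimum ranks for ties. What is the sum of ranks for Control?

Sorted (descending): 9.4, 9.3, 8.8, 8.5, 8.5, 8.4, 8.2, 6.3, 5.9, 4.7, 3.1
The 2 values of 8.5 occupy positions 4–5 → each gets rank 4.
Control values → pooled ranks: 8.5→4, 8.5→4, 8.2→7, 9.4→1, 8.4→6, 6.3→8
Rank sum = 4 + 4 + 7 + 1 + 6 + 8 = 30

30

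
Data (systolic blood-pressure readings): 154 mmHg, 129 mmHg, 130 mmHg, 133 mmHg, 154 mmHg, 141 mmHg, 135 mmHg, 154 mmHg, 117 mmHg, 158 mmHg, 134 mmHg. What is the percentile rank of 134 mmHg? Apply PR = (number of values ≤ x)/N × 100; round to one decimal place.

N = 11.
Strictly below 134: 4. Equal to 134: 1.
PR = 5/11 × 100 = 45.5

45.5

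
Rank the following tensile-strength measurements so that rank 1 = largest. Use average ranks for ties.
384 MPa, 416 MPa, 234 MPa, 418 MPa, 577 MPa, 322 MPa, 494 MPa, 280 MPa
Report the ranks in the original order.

Sorted (descending): 577, 494, 418, 416, 384, 322, 280, 234
No ties — each value takes its position as its rank.

5, 4, 8, 3, 1, 6, 2, 7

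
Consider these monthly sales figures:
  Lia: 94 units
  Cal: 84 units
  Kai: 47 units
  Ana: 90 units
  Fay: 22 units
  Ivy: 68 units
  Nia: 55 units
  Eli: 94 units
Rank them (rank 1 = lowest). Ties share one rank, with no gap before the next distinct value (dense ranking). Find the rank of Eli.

7

Sorted (ascending): 22, 47, 55, 68, 84, 90, 94, 94
The 2 values of 94 share dense rank 7.
Remaining distinct values take the next consecutive integers.
Eli has value 94 units → rank 7.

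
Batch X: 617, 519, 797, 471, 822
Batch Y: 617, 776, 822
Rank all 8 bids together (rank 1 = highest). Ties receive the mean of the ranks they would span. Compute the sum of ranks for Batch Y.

11

Sorted (descending): 822, 822, 797, 776, 617, 617, 519, 471
The 2 values of 822 occupy positions 1–2 → average rank (1+2)/2 = 1.5.
The 2 values of 617 occupy positions 5–6 → average rank (5+6)/2 = 5.5.
Batch Y values → pooled ranks: 617→5.5, 776→4, 822→1.5
Rank sum = 5.5 + 4 + 1.5 = 11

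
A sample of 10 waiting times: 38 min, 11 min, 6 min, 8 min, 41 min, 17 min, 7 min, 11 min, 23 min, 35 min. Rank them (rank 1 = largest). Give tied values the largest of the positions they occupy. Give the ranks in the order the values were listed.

2, 7, 10, 8, 1, 5, 9, 7, 4, 3

Sorted (descending): 41, 38, 35, 23, 17, 11, 11, 8, 7, 6
The 2 values of 11 occupy positions 6–7 → each gets rank 7.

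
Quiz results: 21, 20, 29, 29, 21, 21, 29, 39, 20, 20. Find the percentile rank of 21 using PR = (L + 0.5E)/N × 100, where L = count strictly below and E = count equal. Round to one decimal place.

45.0

N = 10.
Strictly below 21: 3. Equal to 21: 3.
PR = (3 + 0.5·3)/10 × 100 = 45.0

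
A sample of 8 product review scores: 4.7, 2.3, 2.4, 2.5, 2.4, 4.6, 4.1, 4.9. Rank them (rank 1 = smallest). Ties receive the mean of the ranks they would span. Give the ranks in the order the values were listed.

Sorted (ascending): 2.3, 2.4, 2.4, 2.5, 4.1, 4.6, 4.7, 4.9
The 2 values of 2.4 occupy positions 2–3 → average rank (2+3)/2 = 2.5.

7, 1, 2.5, 4, 2.5, 6, 5, 8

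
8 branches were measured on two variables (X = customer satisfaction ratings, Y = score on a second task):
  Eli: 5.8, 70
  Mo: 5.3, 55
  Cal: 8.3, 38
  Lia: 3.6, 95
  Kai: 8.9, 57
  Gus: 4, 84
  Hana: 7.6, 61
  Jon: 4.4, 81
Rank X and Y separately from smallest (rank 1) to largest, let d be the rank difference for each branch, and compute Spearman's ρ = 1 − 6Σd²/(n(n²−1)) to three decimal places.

Ranks of variable 1: 5, 4, 7, 1, 8, 2, 6, 3
Ranks of variable 2: 5, 2, 1, 8, 3, 7, 4, 6
d = r₁ − r₂: 0, 2, 6, -7, 5, -5, 2, -3
d²: 0, 4, 36, 49, 25, 25, 4, 9; Σd² = 152
ρ = 1 − 6·152/(8·63) = 1 − 912/504 = -0.810

-0.810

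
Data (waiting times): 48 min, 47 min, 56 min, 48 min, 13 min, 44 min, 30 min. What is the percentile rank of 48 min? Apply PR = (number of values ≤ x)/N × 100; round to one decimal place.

N = 7.
Strictly below 48: 4. Equal to 48: 2.
PR = 6/7 × 100 = 85.7

85.7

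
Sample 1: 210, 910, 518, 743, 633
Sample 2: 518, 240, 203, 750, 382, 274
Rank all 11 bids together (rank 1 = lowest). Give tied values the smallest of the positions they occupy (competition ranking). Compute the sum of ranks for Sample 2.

Sorted (ascending): 203, 210, 240, 274, 382, 518, 518, 633, 743, 750, 910
The 2 values of 518 occupy positions 6–7 → each gets rank 6.
Sample 2 values → pooled ranks: 518→6, 240→3, 203→1, 750→10, 382→5, 274→4
Rank sum = 6 + 3 + 1 + 10 + 5 + 4 = 29

29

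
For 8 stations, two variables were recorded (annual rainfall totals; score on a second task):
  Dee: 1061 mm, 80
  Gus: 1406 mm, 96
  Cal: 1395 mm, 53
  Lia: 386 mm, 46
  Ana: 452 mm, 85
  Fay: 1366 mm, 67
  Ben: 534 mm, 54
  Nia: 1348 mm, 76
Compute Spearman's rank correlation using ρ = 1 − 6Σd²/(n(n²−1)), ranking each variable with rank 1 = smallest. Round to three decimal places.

Ranks of variable 1: 4, 8, 7, 1, 2, 6, 3, 5
Ranks of variable 2: 6, 8, 2, 1, 7, 4, 3, 5
d = r₁ − r₂: -2, 0, 5, 0, -5, 2, 0, 0
d²: 4, 0, 25, 0, 25, 4, 0, 0; Σd² = 58
ρ = 1 − 6·58/(8·63) = 1 − 348/504 = 0.310

0.310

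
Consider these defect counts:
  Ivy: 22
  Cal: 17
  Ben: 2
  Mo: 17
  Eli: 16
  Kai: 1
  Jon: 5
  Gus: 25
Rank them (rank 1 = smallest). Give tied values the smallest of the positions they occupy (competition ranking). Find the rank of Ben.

Sorted (ascending): 1, 2, 5, 16, 17, 17, 22, 25
The 2 values of 17 occupy positions 5–6 → each gets rank 5.
Ben has value 2 → rank 2.

2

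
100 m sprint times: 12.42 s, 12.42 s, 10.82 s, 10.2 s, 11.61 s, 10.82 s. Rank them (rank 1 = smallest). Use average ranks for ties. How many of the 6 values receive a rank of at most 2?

1

Sorted (ascending): 10.2, 10.82, 10.82, 11.61, 12.42, 12.42
The 2 values of 10.82 occupy positions 2–3 → average rank (2+3)/2 = 2.5.
The 2 values of 12.42 occupy positions 5–6 → average rank (5+6)/2 = 5.5.
Ranks ≤ 2: {1} → 1 value.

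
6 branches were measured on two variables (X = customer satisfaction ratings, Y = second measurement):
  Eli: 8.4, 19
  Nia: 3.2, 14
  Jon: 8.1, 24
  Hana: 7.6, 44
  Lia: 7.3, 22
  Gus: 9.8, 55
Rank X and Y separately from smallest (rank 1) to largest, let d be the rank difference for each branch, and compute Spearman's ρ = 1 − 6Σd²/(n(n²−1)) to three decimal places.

Ranks of variable 1: 5, 1, 4, 3, 2, 6
Ranks of variable 2: 2, 1, 4, 5, 3, 6
d = r₁ − r₂: 3, 0, 0, -2, -1, 0
d²: 9, 0, 0, 4, 1, 0; Σd² = 14
ρ = 1 − 6·14/(6·35) = 1 − 84/210 = 0.600

0.600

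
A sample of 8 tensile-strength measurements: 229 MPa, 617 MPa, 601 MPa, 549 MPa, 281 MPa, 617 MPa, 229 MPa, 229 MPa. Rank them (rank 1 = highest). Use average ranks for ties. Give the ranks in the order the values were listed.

Sorted (descending): 617, 617, 601, 549, 281, 229, 229, 229
The 2 values of 617 occupy positions 1–2 → average rank (1+2)/2 = 1.5.
The 3 values of 229 occupy positions 6–8 → average rank 7.

7, 1.5, 3, 4, 5, 1.5, 7, 7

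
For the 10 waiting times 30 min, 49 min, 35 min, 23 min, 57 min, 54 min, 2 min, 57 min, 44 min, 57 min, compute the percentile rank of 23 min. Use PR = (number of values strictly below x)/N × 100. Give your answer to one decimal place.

N = 10.
Strictly below 23: 1. Equal to 23: 1.
PR = 1/10 × 100 = 10.0

10.0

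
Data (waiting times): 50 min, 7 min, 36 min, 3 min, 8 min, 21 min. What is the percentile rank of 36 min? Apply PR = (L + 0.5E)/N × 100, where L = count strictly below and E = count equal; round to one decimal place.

75.0

N = 6.
Strictly below 36: 4. Equal to 36: 1.
PR = (4 + 0.5·1)/6 × 100 = 75.0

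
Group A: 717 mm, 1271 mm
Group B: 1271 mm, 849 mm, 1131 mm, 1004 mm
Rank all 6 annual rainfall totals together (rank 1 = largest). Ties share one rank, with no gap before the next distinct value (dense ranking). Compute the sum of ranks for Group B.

Sorted (descending): 1271, 1271, 1131, 1004, 849, 717
The 2 values of 1271 share dense rank 1.
Remaining distinct values take the next consecutive integers.
Group B values → pooled ranks: 1271→1, 849→4, 1131→2, 1004→3
Rank sum = 1 + 4 + 2 + 3 = 10

10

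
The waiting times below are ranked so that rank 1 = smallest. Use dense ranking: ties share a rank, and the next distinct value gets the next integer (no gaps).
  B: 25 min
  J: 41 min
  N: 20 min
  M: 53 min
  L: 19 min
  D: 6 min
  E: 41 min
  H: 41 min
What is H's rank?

Sorted (ascending): 6, 19, 20, 25, 41, 41, 41, 53
The 3 values of 41 share dense rank 5.
Remaining distinct values take the next consecutive integers.
H has value 41 min → rank 5.

5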